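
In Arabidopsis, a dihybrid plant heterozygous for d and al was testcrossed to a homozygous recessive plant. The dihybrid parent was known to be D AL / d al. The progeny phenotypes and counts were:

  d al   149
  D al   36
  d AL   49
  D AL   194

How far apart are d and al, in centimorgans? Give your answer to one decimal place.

The recombinant classes are D al and d AL: 36 + 49 = 85.
Recombination frequency = 85/428 = 0.1986 ≈ 19.9%, i.e. 19.9 centimorgans.

19.9 centimorgans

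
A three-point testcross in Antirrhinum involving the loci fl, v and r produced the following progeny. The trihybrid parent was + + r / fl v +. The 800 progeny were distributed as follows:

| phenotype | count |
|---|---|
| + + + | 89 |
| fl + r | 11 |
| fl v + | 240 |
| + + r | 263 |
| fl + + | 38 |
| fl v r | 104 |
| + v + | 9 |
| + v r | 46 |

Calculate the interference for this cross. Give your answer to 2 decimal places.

The two rarest classes, fl + r and + v +, are the double crossovers. Comparing them with the parentals, only the fl allele has switched, so fl is the middle locus and the order is v – fl – r.
v–fl: (84 + 20)/800 = 0.1300; fl–r: (193 + 20)/800 = 0.2662.
Expected DCO frequency = 0.1300 × 0.2662 ≈ 0.03461; observed = 20/800 ≈ 0.02500.
Coefficient of coincidence = 0.02500/0.03461 ≈ 0.72; interference = 1 − 0.72 = 0.28.

0.28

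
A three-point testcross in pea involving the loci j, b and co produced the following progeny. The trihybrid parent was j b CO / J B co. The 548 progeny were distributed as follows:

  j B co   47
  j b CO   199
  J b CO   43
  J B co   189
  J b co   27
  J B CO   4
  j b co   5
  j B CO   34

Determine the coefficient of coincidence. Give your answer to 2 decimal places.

0.71

The two rarest classes, j b co and J B CO, are the double crossovers. Comparing them with the parentals, only the co allele has switched, so co is the middle locus and the order is j – co – b.
j–co: (90 + 9)/548 = 0.1807; co–b: (61 + 9)/548 = 0.1277.
Expected DCO frequency = 0.1807 × 0.1277 ≈ 0.02308; observed = 9/548 ≈ 0.01642.
Coefficient of coincidence = 0.01642/0.02308 ≈ 0.71.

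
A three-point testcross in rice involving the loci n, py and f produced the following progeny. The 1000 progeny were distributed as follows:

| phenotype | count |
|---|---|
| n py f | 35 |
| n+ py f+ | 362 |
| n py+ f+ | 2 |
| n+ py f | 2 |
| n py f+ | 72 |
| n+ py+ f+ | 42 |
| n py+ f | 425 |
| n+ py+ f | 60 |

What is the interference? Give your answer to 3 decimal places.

The two most frequent reciprocal classes, n+ py f+ and n py+ f, are the parental types, so the F1 was n+ py f+ / n py+ f.
The two rarest classes, n+ py f and n py+ f+, are the double crossovers. Comparing them with the parentals, only the f allele has switched, so f is the middle locus and the order is py – f – n.
py–f: (77 + 4)/1000 = 0.0810; f–n: (132 + 4)/1000 = 0.1360.
Expected DCO frequency = 0.0810 × 0.1360 ≈ 0.01102; observed = 4/1000 ≈ 0.00400.
Coefficient of coincidence = 0.00400/0.01102 ≈ 0.363; interference = 1 − 0.363 = 0.637.

0.637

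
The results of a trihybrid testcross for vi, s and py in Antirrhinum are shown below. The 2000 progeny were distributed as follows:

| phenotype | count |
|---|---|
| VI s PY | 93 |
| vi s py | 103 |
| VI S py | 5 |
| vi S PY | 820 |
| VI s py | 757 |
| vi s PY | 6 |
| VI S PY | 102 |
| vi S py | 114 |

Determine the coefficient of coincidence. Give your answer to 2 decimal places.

0.47

The two most frequent reciprocal classes, VI s py and vi S PY, are the parental types, so the F1 was VI s py / vi S PY.
The two rarest classes, VI S py and vi s PY, are the double crossovers. Comparing them with the parentals, only the s allele has switched, so s is the middle locus and the order is vi – s – py.
vi–s: (205 + 11)/2000 = 0.1080; s–py: (207 + 11)/2000 = 0.1090.
Expected DCO frequency = 0.1080 × 0.1090 ≈ 0.01177; observed = 11/2000 ≈ 0.00550.
Coefficient of coincidence = 0.00550/0.01177 ≈ 0.47.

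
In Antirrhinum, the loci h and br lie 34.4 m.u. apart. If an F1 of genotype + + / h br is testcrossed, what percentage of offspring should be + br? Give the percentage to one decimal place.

17.2%

A map distance of 34.4 m.u. corresponds to a recombination frequency of 0.344.
The F1 is + + / h br, so + br is a recombinant gamete class with expected frequency r/2 = 0.344/2 = 0.1720.
That is 0.1720 = 17.2% of the progeny.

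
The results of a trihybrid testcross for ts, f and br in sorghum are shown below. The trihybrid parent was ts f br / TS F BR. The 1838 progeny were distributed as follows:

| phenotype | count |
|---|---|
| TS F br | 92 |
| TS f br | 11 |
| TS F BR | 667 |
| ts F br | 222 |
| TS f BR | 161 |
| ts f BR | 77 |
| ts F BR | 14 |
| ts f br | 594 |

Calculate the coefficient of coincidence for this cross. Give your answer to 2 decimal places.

0.58

The two rarest classes, TS f br and ts F BR, are the double crossovers. Comparing them with the parentals, only the ts allele has switched, so ts is the middle locus and the order is br – ts – f.
br–ts: (169 + 25)/1838 = 0.1055; ts–f: (383 + 25)/1838 = 0.2220.
Expected DCO frequency = 0.1055 × 0.2220 ≈ 0.02342; observed = 25/1838 ≈ 0.01360.
Coefficient of coincidence = 0.01360/0.02342 ≈ 0.58.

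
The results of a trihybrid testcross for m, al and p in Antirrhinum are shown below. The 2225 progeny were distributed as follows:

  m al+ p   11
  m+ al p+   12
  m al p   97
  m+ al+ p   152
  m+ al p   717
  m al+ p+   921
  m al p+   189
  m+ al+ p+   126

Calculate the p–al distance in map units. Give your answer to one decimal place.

The two most frequent reciprocal classes, m+ al p and m al+ p+, are the parental types, so the F1 was m+ al p / m al+ p+.
The two rarest classes, m+ al p+ and m al+ p, are the double crossovers. Comparing them with the parentals, only the p allele has switched, so p is the middle locus and the order is m – p – al.
Crossovers in the p–al interval produce the single-crossover classes m+ al+ p and m al p+ (152 + 189 = 341) plus the double crossovers (23).
RF(p–al) = (341 + 23) / 2225 = 364/2225 = 0.1636 → 16.4 map units.

16.4 map units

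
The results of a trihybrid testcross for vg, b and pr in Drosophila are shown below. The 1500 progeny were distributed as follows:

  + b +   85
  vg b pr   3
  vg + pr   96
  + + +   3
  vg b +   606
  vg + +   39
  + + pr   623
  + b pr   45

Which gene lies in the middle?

pr

The two most frequent reciprocal classes, vg b + and + + pr, are the parental types, so the F1 was vg b + / + + pr.
The two rarest classes, vg b pr and + + +, are the double crossovers. Comparing them with the parentals, only the pr allele has switched, so pr is the middle locus and the order is b – pr – vg.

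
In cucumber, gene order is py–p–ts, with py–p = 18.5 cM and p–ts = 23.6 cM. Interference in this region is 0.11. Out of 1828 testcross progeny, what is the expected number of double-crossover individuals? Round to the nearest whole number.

Map distances give recombination frequencies of 0.185 and 0.236 for the two intervals.
With interference 0.11 (so coincidence = 0.89), expected double-crossover frequency = 0.185 × 0.236 × 0.89 = 0.03886.
Expected number = 0.03886 × 1828 = 71.03 ≈ 71.

71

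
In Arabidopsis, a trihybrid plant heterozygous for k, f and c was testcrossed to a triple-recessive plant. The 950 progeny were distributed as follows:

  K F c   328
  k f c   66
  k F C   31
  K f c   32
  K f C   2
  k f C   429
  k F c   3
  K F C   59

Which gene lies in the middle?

k

The two most frequent reciprocal classes, k f C and K F c, are the parental types, so the F1 was k f C / K F c.
The two rarest classes, K f C and k F c, are the double crossovers. Comparing them with the parentals, only the k allele has switched, so k is the middle locus and the order is c – k – f.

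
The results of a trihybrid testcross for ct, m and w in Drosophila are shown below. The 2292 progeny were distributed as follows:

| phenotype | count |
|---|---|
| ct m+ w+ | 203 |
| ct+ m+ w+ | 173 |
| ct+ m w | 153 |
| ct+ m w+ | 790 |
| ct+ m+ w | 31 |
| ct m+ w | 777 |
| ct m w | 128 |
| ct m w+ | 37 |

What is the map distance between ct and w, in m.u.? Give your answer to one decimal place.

The two most frequent reciprocal classes, ct+ m w+ and ct m+ w, are the parental types, so the F1 was ct+ m w+ / ct m+ w.
The two rarest classes, ct m w+ and ct+ m+ w, are the double crossovers. Comparing them with the parentals, only the ct allele has switched, so ct is the middle locus and the order is m – ct – w.
Crossovers in the ct–w interval produce the single-crossover classes ct+ m w and ct m+ w+ (153 + 203 = 356) plus the double crossovers (68).
RF(ct–w) = (356 + 68) / 2292 = 424/2292 = 0.1850 → 18.5 m.u.

18.5 m.u.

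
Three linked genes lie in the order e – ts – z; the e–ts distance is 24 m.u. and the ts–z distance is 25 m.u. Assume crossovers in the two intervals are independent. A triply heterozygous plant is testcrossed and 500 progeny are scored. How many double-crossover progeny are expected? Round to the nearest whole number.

30

Map distances give recombination frequencies of 0.240 and 0.250 for the two intervals.
With no interference, expected double-crossover frequency = 0.240 × 0.250 = 0.06000.
Expected number = 0.06000 × 500 = 30.00 ≈ 30.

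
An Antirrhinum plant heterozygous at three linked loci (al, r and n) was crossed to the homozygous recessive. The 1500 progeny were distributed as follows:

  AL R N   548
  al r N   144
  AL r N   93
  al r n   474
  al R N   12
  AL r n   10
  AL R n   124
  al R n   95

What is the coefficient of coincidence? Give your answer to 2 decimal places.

0.54

The two most frequent reciprocal classes, AL R N and al r n, are the parental types, so the F1 was AL R N / al r n.
The two rarest classes, al R N and AL r n, are the double crossovers. Comparing them with the parentals, only the al allele has switched, so al is the middle locus and the order is r – al – n.
r–al: (188 + 22)/1500 = 0.1400; al–n: (268 + 22)/1500 = 0.1933.
Expected DCO frequency = 0.1400 × 0.1933 ≈ 0.02706; observed = 22/1500 ≈ 0.01467.
Coefficient of coincidence = 0.01467/0.02706 ≈ 0.54.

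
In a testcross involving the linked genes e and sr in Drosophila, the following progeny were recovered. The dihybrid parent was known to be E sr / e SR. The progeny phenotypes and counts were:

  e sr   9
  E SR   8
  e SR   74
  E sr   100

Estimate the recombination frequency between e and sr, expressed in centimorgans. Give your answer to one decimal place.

The recombinant classes are E SR and e sr: 8 + 9 = 17.
Recombination frequency = 17/191 = 0.0890 ≈ 8.9%, i.e. 8.9 centimorgans.

8.9 centimorgans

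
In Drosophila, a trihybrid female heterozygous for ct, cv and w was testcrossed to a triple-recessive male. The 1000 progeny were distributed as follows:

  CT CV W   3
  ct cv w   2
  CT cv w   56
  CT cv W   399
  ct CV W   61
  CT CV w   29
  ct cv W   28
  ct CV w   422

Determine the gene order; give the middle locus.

cv

The two most frequent reciprocal classes, CT cv W and ct CV w, are the parental types, so the F1 was CT cv W / ct CV w.
The two rarest classes, CT CV W and ct cv w, are the double crossovers. Comparing them with the parentals, only the cv allele has switched, so cv is the middle locus and the order is ct – cv – w.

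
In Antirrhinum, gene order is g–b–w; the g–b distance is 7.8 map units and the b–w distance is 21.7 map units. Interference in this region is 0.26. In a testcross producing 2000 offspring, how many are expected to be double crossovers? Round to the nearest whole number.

Map distances give recombination frequencies of 0.078 and 0.217 for the two intervals.
With interference 0.26 (so coincidence = 0.74), expected double-crossover frequency = 0.078 × 0.217 × 0.74 = 0.01253.
Expected number = 0.01253 × 2000 = 25.05 ≈ 25.

25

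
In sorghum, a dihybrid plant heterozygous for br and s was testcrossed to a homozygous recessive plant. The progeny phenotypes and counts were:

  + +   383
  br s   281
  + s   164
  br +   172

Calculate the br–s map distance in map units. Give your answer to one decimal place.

33.6 map units

The two most frequent classes, + + (383) and br s (281), are the parental types, so the F1 was + + / br s.
The recombinant classes are + s and br +: 164 + 172 = 336.
Recombination frequency = 336/1000 = 0.3360 ≈ 33.6%, i.e. 33.6 map units.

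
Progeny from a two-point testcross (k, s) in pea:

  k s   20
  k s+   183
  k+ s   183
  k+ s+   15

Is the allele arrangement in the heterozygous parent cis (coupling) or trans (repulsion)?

trans

The two most frequent classes are k+ s (183) and k s+ (183); these are the parental (non-recombinant) types.
So the F1 carried k+ s on one chromosome and k s+ on the other — the recessive alleles are on opposite chromosomes (trans / repulsion).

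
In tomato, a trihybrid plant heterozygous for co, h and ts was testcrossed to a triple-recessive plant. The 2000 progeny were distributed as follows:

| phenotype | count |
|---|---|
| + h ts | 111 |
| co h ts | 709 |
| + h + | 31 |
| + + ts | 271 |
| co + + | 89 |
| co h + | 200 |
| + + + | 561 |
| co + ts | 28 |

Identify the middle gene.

h

The two most frequent reciprocal classes, co h ts and + + +, are the parental types, so the F1 was co h ts / + + +.
The two rarest classes, co + ts and + h +, are the double crossovers. Comparing them with the parentals, only the h allele has switched, so h is the middle locus and the order is co – h – ts.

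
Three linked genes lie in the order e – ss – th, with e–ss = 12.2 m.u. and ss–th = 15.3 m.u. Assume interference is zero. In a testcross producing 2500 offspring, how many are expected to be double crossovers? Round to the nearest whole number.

47

Map distances give recombination frequencies of 0.122 and 0.153 for the two intervals.
With no interference, expected double-crossover frequency = 0.122 × 0.153 = 0.01867.
Expected number = 0.01867 × 2500 = 46.66 ≈ 47.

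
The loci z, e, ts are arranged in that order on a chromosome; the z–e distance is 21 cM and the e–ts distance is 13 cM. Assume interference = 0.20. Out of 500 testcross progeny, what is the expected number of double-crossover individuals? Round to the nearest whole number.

11

Map distances give recombination frequencies of 0.210 and 0.130 for the two intervals.
With interference 0.20 (so coincidence = 0.80), expected double-crossover frequency = 0.210 × 0.130 × 0.80 = 0.02184.
Expected number = 0.02184 × 500 = 10.92 ≈ 11.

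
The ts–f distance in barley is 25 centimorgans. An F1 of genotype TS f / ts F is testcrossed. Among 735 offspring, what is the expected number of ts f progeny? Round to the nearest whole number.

92

A map distance of 25 centimorgans corresponds to a recombination frequency of 0.250.
The F1 is TS f / ts F, so ts f is a recombinant gamete class with expected frequency r/2 = 0.250/2 = 0.1250.
Expected number = 0.1250 × 735 = 91.88 ≈ 92.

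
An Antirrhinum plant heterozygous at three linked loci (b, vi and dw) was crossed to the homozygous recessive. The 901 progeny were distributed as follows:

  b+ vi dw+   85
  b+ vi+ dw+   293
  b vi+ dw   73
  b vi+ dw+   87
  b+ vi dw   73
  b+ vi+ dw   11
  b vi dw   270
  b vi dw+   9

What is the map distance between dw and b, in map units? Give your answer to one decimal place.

The two most frequent reciprocal classes, b+ vi+ dw+ and b vi dw, are the parental types, so the F1 was b+ vi+ dw+ / b vi dw.
The two rarest classes, b+ vi+ dw and b vi dw+, are the double crossovers. Comparing them with the parentals, only the dw allele has switched, so dw is the middle locus and the order is vi – dw – b.
Crossovers in the dw–b interval produce the single-crossover classes b vi+ dw+ and b+ vi dw (87 + 73 = 160) plus the double crossovers (20).
RF(dw–b) = (160 + 20) / 901 = 180/901 = 0.1998 → 20.0 map units.

20.0 map units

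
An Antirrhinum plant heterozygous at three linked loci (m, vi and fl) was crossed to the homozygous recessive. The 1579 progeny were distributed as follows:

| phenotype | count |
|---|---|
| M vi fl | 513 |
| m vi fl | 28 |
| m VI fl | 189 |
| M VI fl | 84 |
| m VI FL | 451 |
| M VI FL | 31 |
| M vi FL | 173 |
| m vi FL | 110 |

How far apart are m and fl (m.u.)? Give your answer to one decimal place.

26.7 m.u.

The two most frequent reciprocal classes, M vi fl and m VI FL, are the parental types, so the F1 was M vi fl / m VI FL.
The two rarest classes, m vi fl and M VI FL, are the double crossovers. Comparing them with the parentals, only the m allele has switched, so m is the middle locus and the order is fl – m – vi.
Crossovers in the fl–m interval produce the single-crossover classes M vi FL and m VI fl (173 + 189 = 362) plus the double crossovers (59).
RF(fl–m) = (362 + 59) / 1579 = 421/1579 = 0.2666 → 26.7 m.u.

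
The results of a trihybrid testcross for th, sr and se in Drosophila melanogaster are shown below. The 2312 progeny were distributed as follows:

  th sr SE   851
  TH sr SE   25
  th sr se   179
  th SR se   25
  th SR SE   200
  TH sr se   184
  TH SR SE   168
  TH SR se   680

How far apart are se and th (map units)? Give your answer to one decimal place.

17.2 map units

The two most frequent reciprocal classes, th sr SE and TH SR se, are the parental types, so the F1 was th sr SE / TH SR se.
The two rarest classes, TH sr SE and th SR se, are the double crossovers. Comparing them with the parentals, only the th allele has switched, so th is the middle locus and the order is sr – th – se.
Crossovers in the th–se interval produce the single-crossover classes th sr se and TH SR SE (179 + 168 = 347) plus the double crossovers (50).
RF(th–se) = (347 + 50) / 2312 = 397/2312 = 0.1717 → 17.2 map units.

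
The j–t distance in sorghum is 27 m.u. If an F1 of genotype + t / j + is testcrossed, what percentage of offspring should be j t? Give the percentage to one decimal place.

A map distance of 27 m.u. corresponds to a recombination frequency of 0.270.
The F1 is + t / j +, so j t is a recombinant gamete class with expected frequency r/2 = 0.270/2 = 0.1350.
That is 0.1350 = 13.5% of the progeny.

13.5%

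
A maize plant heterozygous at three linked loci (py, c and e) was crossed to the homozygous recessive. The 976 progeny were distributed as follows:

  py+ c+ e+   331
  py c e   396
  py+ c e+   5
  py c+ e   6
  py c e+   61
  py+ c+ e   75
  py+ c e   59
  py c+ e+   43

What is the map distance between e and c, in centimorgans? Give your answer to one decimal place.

15.1 centimorgans

The two most frequent reciprocal classes, py c e and py+ c+ e+, are the parental types, so the F1 was py c e / py+ c+ e+.
The two rarest classes, py c+ e and py+ c e+, are the double crossovers. Comparing them with the parentals, only the c allele has switched, so c is the middle locus and the order is py – c – e.
Crossovers in the c–e interval produce the single-crossover classes py c e+ and py+ c+ e (61 + 75 = 136) plus the double crossovers (11).
RF(c–e) = (136 + 11) / 976 = 147/976 = 0.1506 → 15.1 centimorgans.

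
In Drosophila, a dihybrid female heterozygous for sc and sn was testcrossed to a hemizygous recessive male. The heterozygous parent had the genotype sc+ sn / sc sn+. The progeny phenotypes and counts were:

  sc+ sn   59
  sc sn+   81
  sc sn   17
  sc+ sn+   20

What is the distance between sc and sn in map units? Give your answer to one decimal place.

20.9 map units

The recombinant classes are sc+ sn+ and sc sn: 20 + 17 = 37.
Recombination frequency = 37/177 = 0.2090 ≈ 20.9%, i.e. 20.9 map units.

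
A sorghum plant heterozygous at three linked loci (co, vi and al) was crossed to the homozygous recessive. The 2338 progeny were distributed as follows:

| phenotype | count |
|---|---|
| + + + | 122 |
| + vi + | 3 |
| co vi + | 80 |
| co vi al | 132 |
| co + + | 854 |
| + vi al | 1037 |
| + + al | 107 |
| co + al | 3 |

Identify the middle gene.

The two most frequent reciprocal classes, co + + and + vi al, are the parental types, so the F1 was co + + / + vi al.
The two rarest classes, co + al and + vi +, are the double crossovers. Comparing them with the parentals, only the al allele has switched, so al is the middle locus and the order is co – al – vi.

al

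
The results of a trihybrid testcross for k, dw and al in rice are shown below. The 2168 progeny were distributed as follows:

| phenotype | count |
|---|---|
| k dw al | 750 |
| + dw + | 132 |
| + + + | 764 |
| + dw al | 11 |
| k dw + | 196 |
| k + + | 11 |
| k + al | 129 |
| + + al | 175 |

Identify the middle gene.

k

The two most frequent reciprocal classes, + + + and k dw al, are the parental types, so the F1 was + + + / k dw al.
The two rarest classes, k + + and + dw al, are the double crossovers. Comparing them with the parentals, only the k allele has switched, so k is the middle locus and the order is dw – k – al.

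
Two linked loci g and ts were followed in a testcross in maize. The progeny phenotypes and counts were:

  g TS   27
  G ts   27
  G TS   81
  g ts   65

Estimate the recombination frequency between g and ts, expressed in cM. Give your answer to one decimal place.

The two most frequent classes, G TS (81) and g ts (65), are the parental types, so the F1 was G TS / g ts.
The recombinant classes are G ts and g TS: 27 + 27 = 54.
Recombination frequency = 54/200 = 0.2700 ≈ 27.0%, i.e. 27.0 cM.

27.0 cM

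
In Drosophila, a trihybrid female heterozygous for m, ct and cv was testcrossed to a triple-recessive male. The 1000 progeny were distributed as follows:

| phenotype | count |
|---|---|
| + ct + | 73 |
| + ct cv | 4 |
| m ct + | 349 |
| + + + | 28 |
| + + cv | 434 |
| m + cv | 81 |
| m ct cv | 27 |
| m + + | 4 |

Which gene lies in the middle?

The two most frequent reciprocal classes, + + cv and m ct +, are the parental types, so the F1 was + + cv / m ct +.
The two rarest classes, + ct cv and m + +, are the double crossovers. Comparing them with the parentals, only the ct allele has switched, so ct is the middle locus and the order is cv – ct – m.

ct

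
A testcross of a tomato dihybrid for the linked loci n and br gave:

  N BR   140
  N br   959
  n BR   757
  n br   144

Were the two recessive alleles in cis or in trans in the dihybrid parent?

The two most frequent classes are N br (959) and n BR (757); these are the parental (non-recombinant) types.
So the F1 carried N br on one chromosome and n BR on the other — the recessive alleles are on opposite chromosomes (trans / repulsion).

trans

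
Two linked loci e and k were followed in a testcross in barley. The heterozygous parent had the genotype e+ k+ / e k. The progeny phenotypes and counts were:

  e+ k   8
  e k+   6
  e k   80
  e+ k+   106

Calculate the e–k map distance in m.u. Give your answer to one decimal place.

The recombinant classes are e+ k and e k+: 8 + 6 = 14.
Recombination frequency = 14/200 = 0.0700 ≈ 7.0%, i.e. 7.0 m.u.

7.0 m.u.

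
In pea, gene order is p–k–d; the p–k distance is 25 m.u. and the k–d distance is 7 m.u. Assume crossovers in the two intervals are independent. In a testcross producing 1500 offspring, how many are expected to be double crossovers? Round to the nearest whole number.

Map distances give recombination frequencies of 0.250 and 0.070 for the two intervals.
With no interference, expected double-crossover frequency = 0.250 × 0.070 = 0.01750.
Expected number = 0.01750 × 1500 = 26.25 ≈ 26.

26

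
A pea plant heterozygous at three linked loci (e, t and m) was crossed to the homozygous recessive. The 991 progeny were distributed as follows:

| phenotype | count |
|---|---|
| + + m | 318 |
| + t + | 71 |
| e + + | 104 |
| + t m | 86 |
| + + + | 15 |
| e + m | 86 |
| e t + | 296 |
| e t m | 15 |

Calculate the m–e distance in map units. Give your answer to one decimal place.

The two most frequent reciprocal classes, e t + and + + m, are the parental types, so the F1 was e t + / + + m.
The two rarest classes, e t m and + + +, are the double crossovers. Comparing them with the parentals, only the m allele has switched, so m is the middle locus and the order is e – m – t.
Crossovers in the e–m interval produce the single-crossover classes + t + and e + m (71 + 86 = 157) plus the double crossovers (30).
RF(e–m) = (157 + 30) / 991 = 187/991 = 0.1887 → 18.9 map units.

18.9 map units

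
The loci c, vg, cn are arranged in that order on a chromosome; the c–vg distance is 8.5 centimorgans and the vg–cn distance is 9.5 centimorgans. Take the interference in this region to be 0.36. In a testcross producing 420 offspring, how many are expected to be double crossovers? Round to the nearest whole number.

2

Map distances give recombination frequencies of 0.085 and 0.095 for the two intervals.
With interference 0.36 (so coincidence = 0.64), expected double-crossover frequency = 0.085 × 0.095 × 0.64 = 0.00517.
Expected number = 0.00517 × 420 = 2.17 ≈ 2.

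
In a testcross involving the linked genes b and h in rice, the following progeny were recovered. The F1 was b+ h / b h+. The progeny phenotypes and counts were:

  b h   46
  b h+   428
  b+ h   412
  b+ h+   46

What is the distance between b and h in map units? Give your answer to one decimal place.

9.9 map units

The recombinant classes are b+ h+ and b h: 46 + 46 = 92.
Recombination frequency = 92/932 = 0.0987 ≈ 9.9%, i.e. 9.9 map units.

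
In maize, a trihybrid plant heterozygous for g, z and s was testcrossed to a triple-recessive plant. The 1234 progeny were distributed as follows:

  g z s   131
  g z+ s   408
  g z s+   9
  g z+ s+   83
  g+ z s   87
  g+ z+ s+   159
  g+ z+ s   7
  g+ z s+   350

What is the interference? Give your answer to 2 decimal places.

The two most frequent reciprocal classes, g+ z s+ and g z+ s, are the parental types, so the F1 was g+ z s+ / g z+ s.
The two rarest classes, g z s+ and g+ z+ s, are the double crossovers. Comparing them with the parentals, only the g allele has switched, so g is the middle locus and the order is z – g – s.
z–g: (290 + 16)/1234 = 0.2480; g–s: (170 + 16)/1234 = 0.1507.
Expected DCO frequency = 0.2480 × 0.1507 ≈ 0.03737; observed = 16/1234 ≈ 0.01297.
Coefficient of coincidence = 0.01297/0.03737 ≈ 0.35; interference = 1 − 0.35 = 0.65.

0.65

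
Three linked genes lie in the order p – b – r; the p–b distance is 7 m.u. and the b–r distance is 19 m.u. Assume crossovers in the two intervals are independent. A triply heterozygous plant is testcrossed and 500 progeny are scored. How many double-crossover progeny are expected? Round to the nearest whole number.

7

Map distances give recombination frequencies of 0.070 and 0.190 for the two intervals.
With no interference, expected double-crossover frequency = 0.070 × 0.190 = 0.01330.
Expected number = 0.01330 × 500 = 6.65 ≈ 7.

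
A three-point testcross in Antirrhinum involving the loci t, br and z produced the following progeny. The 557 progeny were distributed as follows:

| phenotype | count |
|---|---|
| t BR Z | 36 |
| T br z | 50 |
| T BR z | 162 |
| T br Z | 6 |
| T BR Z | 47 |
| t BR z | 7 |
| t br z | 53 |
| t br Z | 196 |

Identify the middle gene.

t

The two most frequent reciprocal classes, t br Z and T BR z, are the parental types, so the F1 was t br Z / T BR z.
The two rarest classes, T br Z and t BR z, are the double crossovers. Comparing them with the parentals, only the t allele has switched, so t is the middle locus and the order is z – t – br.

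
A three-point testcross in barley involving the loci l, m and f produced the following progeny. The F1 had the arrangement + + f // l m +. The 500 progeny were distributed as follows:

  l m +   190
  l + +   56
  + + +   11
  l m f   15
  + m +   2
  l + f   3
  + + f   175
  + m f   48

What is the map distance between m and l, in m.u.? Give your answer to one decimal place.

21.8 m.u.

The two rarest classes, l + f and + m +, are the double crossovers. Comparing them with the parentals, only the l allele has switched, so l is the middle locus and the order is m – l – f.
Crossovers in the m–l interval produce the single-crossover classes + m f and l + + (48 + 56 = 104) plus the double crossovers (5).
RF(m–l) = (104 + 5) / 500 = 109/500 = 0.2180 → 21.8 m.u.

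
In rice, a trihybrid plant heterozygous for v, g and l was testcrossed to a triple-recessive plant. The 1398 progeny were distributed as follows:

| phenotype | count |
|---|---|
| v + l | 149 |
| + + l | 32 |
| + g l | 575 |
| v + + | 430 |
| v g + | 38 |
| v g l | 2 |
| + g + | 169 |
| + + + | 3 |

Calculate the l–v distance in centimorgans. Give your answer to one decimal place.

The two most frequent reciprocal classes, + g l and v + +, are the parental types, so the F1 was + g l / v + +.
The two rarest classes, v g l and + + +, are the double crossovers. Comparing them with the parentals, only the v allele has switched, so v is the middle locus and the order is g – v – l.
Crossovers in the v–l interval produce the single-crossover classes + g + and v + l (169 + 149 = 318) plus the double crossovers (5).
RF(v–l) = (318 + 5) / 1398 = 323/1398 = 0.2310 → 23.1 centimorgans.

23.1 centimorgans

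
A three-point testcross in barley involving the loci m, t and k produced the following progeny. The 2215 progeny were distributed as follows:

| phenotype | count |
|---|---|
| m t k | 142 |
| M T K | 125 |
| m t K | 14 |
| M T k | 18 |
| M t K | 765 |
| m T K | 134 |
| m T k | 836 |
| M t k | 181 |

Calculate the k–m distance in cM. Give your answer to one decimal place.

15.7 cM

The two most frequent reciprocal classes, M t K and m T k, are the parental types, so the F1 was M t K / m T k.
The two rarest classes, m t K and M T k, are the double crossovers. Comparing them with the parentals, only the m allele has switched, so m is the middle locus and the order is k – m – t.
Crossovers in the k–m interval produce the single-crossover classes M t k and m T K (181 + 134 = 315) plus the double crossovers (32).
RF(k–m) = (315 + 32) / 2215 = 347/2215 = 0.1567 → 15.7 cM.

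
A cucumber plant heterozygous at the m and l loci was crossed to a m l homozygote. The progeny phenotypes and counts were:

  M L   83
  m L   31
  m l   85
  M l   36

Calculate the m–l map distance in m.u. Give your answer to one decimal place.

28.5 m.u.

The two most frequent classes, M L (83) and m l (85), are the parental types, so the F1 was M L / m l.
The recombinant classes are M l and m L: 36 + 31 = 67.
Recombination frequency = 67/235 = 0.2851 ≈ 28.5%, i.e. 28.5 m.u.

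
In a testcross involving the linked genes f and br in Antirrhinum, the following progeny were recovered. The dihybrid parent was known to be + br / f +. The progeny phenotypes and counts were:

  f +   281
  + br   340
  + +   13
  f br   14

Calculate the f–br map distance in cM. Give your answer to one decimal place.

The recombinant classes are + + and f br: 13 + 14 = 27.
Recombination frequency = 27/648 = 0.0417 ≈ 4.2%, i.e. 4.2 cM.

4.2 cM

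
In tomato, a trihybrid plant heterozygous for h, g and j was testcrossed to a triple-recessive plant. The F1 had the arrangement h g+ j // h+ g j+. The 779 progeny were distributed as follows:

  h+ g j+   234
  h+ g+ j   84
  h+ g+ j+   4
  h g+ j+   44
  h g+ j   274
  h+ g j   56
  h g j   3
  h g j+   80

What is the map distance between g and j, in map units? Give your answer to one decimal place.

The two rarest classes, h g j and h+ g+ j+, are the double crossovers. Comparing them with the parentals, only the g allele has switched, so g is the middle locus and the order is j – g – h.
Crossovers in the j–g interval produce the single-crossover classes h g+ j+ and h+ g j (44 + 56 = 100) plus the double crossovers (7).
RF(j–g) = (100 + 7) / 779 = 107/779 = 0.1374 → 13.7 map units.

13.7 map units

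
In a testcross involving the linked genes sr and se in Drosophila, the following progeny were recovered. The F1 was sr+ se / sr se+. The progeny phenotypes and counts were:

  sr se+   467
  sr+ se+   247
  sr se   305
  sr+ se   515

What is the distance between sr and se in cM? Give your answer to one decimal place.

The recombinant classes are sr+ se+ and sr se: 247 + 305 = 552.
Recombination frequency = 552/1534 = 0.3598 ≈ 36.0%, i.e. 36.0 cM.

36.0 cM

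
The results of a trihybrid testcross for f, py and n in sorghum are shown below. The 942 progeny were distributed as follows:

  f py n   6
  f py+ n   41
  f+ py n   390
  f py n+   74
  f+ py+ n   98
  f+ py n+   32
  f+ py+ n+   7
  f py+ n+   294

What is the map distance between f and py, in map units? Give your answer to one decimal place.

The two most frequent reciprocal classes, f+ py n and f py+ n+, are the parental types, so the F1 was f+ py n / f py+ n+.
The two rarest classes, f py n and f+ py+ n+, are the double crossovers. Comparing them with the parentals, only the f allele has switched, so f is the middle locus and the order is py – f – n.
Crossovers in the py–f interval produce the single-crossover classes f+ py+ n and f py n+ (98 + 74 = 172) plus the double crossovers (13).
RF(py–f) = (172 + 13) / 942 = 185/942 = 0.1964 → 19.6 map units.

19.6 map units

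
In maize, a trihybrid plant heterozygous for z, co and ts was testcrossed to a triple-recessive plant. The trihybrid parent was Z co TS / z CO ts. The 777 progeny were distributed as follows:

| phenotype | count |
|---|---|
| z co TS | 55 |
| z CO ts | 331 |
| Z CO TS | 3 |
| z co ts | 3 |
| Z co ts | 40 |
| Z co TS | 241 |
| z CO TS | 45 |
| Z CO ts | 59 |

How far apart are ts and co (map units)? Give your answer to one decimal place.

11.7 map units

The two rarest classes, Z CO TS and z co ts, are the double crossovers. Comparing them with the parentals, only the co allele has switched, so co is the middle locus and the order is z – co – ts.
Crossovers in the co–ts interval produce the single-crossover classes Z co ts and z CO TS (40 + 45 = 85) plus the double crossovers (6).
RF(co–ts) = (85 + 6) / 777 = 91/777 = 0.1171 → 11.7 map units.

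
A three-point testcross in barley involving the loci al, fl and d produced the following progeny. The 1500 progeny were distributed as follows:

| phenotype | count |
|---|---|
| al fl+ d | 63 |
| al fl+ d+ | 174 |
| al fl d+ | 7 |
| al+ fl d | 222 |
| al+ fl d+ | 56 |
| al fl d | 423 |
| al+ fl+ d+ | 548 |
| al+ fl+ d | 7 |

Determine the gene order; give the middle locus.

d

The two most frequent reciprocal classes, al fl d and al+ fl+ d+, are the parental types, so the F1 was al fl d / al+ fl+ d+.
The two rarest classes, al fl d+ and al+ fl+ d, are the double crossovers. Comparing them with the parentals, only the d allele has switched, so d is the middle locus and the order is al – d – fl.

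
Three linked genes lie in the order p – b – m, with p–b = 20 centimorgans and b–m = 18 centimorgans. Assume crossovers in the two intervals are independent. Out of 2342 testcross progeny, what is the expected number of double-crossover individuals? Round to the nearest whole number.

Map distances give recombination frequencies of 0.200 and 0.180 for the two intervals.
With no interference, expected double-crossover frequency = 0.200 × 0.180 = 0.03600.
Expected number = 0.03600 × 2342 = 84.31 ≈ 84.

84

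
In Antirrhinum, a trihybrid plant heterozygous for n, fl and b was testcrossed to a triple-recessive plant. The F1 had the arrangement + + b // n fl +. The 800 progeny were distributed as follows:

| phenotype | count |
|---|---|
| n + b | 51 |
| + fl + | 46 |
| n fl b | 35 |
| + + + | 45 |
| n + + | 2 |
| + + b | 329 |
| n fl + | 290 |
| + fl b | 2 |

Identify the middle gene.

The two rarest classes, + fl b and n + +, are the double crossovers. Comparing them with the parentals, only the fl allele has switched, so fl is the middle locus and the order is b – fl – n.

fl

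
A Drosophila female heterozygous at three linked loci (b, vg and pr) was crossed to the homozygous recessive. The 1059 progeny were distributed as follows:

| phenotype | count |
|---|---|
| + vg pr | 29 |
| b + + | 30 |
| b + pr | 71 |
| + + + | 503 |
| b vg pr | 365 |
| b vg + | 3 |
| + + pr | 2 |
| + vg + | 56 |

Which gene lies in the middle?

pr

The two most frequent reciprocal classes, + + + and b vg pr, are the parental types, so the F1 was + + + / b vg pr.
The two rarest classes, + + pr and b vg +, are the double crossovers. Comparing them with the parentals, only the pr allele has switched, so pr is the middle locus and the order is b – pr – vg.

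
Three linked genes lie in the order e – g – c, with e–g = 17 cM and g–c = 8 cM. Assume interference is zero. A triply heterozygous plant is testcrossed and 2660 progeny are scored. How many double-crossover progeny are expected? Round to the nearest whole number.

Map distances give recombination frequencies of 0.170 and 0.080 for the two intervals.
With no interference, expected double-crossover frequency = 0.170 × 0.080 = 0.01360.
Expected number = 0.01360 × 2660 = 36.18 ≈ 36.

36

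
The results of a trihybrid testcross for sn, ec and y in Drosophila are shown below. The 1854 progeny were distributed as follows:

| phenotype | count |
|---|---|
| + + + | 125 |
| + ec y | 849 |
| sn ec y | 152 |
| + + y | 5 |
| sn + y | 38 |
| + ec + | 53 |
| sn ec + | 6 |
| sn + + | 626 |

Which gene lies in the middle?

ec

The two most frequent reciprocal classes, + ec y and sn + +, are the parental types, so the F1 was + ec y / sn + +.
The two rarest classes, + + y and sn ec +, are the double crossovers. Comparing them with the parentals, only the ec allele has switched, so ec is the middle locus and the order is sn – ec – y.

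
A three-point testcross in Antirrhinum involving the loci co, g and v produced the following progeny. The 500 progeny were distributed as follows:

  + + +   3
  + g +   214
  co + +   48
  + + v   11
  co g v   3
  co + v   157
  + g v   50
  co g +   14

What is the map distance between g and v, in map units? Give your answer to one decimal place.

20.8 map units

The two most frequent reciprocal classes, co + v and + g +, are the parental types, so the F1 was co + v / + g +.
The two rarest classes, co g v and + + +, are the double crossovers. Comparing them with the parentals, only the g allele has switched, so g is the middle locus and the order is v – g – co.
Crossovers in the v–g interval produce the single-crossover classes co + + and + g v (48 + 50 = 98) plus the double crossovers (6).
RF(v–g) = (98 + 6) / 500 = 104/500 = 0.2080 → 20.8 map units.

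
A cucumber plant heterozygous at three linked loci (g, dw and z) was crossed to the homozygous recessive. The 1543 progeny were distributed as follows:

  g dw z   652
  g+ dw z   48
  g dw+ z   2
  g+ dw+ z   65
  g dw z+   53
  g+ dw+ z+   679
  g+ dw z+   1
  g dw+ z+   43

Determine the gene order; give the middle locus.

The two most frequent reciprocal classes, g dw z and g+ dw+ z+, are the parental types, so the F1 was g dw z / g+ dw+ z+.
The two rarest classes, g dw+ z and g+ dw z+, are the double crossovers. Comparing them with the parentals, only the dw allele has switched, so dw is the middle locus and the order is g – dw – z.

dw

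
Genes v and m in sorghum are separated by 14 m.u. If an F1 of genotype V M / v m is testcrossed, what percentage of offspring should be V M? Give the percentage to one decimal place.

43.0%

A map distance of 14 m.u. corresponds to a recombination frequency of 0.140.
The F1 is V M / v m, so V M is a parental gamete class with expected frequency (1 − r)/2 = 0.860/2 = 0.4300.
That is 0.4300 = 43.0% of the progeny.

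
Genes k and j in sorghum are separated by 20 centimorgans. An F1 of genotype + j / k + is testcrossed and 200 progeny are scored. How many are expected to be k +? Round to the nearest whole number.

80

A map distance of 20 centimorgans corresponds to a recombination frequency of 0.200.
The F1 is + j / k +, so k + is a parental gamete class with expected frequency (1 − r)/2 = 0.800/2 = 0.4000.
Expected number = 0.4000 × 200 = 80.00 ≈ 80.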